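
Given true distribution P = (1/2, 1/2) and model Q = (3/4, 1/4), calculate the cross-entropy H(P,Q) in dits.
0.3635 dits

Cross-entropy: H(P,Q) = -Σ p(x) log q(x)

Alternatively: H(P,Q) = H(P) + D_KL(P||Q)
H(P) = 0.3010 dits
D_KL(P||Q) = 0.0625 dits

H(P,Q) = 0.3010 + 0.0625 = 0.3635 dits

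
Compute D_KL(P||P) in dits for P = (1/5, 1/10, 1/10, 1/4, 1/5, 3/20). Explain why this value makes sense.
0.0000 dits

KL divergence satisfies the Gibbs inequality: D_KL(P||Q) ≥ 0 for all distributions P, Q.

D_KL(P||Q) = Σ p(x) log(p(x)/q(x))
Each term is p(x) × log_10(p(x)/p(x)) = p(x) × log_10(1) = 0, so the sum is 0.
D_KL(P||Q) = 0.0000 dits

When P = Q, the KL divergence is exactly 0, as there is no 'divergence' between identical distributions.

This non-negativity is a fundamental property: relative entropy cannot be negative because it measures how different Q is from P.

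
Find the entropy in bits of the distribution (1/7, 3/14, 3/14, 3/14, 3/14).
2.3060 bits

Shannon entropy is H(X) = -Σ p(x) log p(x).

For P = (1/7, 3/14, 3/14, 3/14, 3/14):
H = -1/7 × log_2(1/7) -3/14 × log_2(3/14) -3/14 × log_2(3/14) -3/14 × log_2(3/14) -3/14 × log_2(3/14)
H = 2.3060 bits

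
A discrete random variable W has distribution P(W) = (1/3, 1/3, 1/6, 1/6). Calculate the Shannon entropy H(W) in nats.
1.3297 nats

Shannon entropy is H(X) = -Σ p(x) log p(x).

For P = (1/3, 1/3, 1/6, 1/6):
H = -1/3 × log_e(1/3) -1/3 × log_e(1/3) -1/6 × log_e(1/6) -1/6 × log_e(1/6)
H = 1.3297 nats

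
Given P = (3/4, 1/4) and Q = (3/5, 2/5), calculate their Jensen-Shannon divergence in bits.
0.0186 bits

Jensen-Shannon divergence is:
JSD(P||Q) = 0.5 × D_KL(P||M) + 0.5 × D_KL(Q||M)
where M = 0.5 × (P + Q) is the mixture distribution.

M = 0.5 × (3/4, 1/4) + 0.5 × (3/5, 2/5) = (27/40, 13/40)

D_KL(P||M) = 0.0194 bits
D_KL(Q||M) = 0.0179 bits

JSD(P||Q) = 0.5 × 0.0194 + 0.5 × 0.0179 = 0.0186 bits

Unlike KL divergence, JSD is symmetric and bounded: 0 ≤ JSD ≤ log(2).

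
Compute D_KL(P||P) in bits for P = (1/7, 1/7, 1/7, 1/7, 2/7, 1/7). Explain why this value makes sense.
0.0000 bits

KL divergence satisfies the Gibbs inequality: D_KL(P||Q) ≥ 0 for all distributions P, Q.

D_KL(P||Q) = Σ p(x) log(p(x)/q(x))
Each term is p(x) × log_2(p(x)/p(x)) = p(x) × log_2(1) = 0, so the sum is 0.
D_KL(P||Q) = 0.0000 bits

When P = Q, the KL divergence is exactly 0, as there is no 'divergence' between identical distributions.

This non-negativity is a fundamental property: relative entropy cannot be negative because it measures how different Q is from P.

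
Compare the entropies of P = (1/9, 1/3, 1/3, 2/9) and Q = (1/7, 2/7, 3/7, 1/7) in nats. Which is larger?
P

Computing entropies in nats:
H(P) = 1.3108
H(Q) = 1.2770

Distribution P has higher entropy.

Intuition: The distribution closer to uniform (more spread out) has higher entropy.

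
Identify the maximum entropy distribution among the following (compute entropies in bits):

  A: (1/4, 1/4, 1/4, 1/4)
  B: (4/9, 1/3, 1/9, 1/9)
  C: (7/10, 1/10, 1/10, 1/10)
A

For a discrete distribution over n outcomes, entropy is maximized by the uniform distribution.

Computing entropies:
H(A) = 2.0000 bits
H(B) = 1.7527 bits
H(C) = 1.3568 bits

The uniform distribution (where all probabilities equal 1/4) achieves the maximum entropy of log_2(4) = 2.0000 bits.

Distribution A has the highest entropy.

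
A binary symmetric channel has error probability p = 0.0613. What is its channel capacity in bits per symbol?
0.6674 bits

For a binary symmetric channel (BSC) with error probability p:
Capacity C = 1 - H(p) bits per symbol

where H(p) = -p log₂(p) - (1-p) log₂(1-p) is the binary entropy function.

H(0.0613) = 0.3326 bits
C = 1 - 0.3326 = 0.6674 bits per symbol

This means we can reliably transmit up to 0.6674 bits of information per channel use.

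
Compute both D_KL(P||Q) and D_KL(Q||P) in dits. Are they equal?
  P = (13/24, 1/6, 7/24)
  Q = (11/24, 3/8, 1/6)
D_KL(P||Q) = 0.0515, D_KL(Q||P) = 0.0583

KL divergence is not symmetric: D_KL(P||Q) ≠ D_KL(Q||P) in general.

D_KL(P||Q) = 0.0515 dits
D_KL(Q||P) = 0.0583 dits

No, they are not equal!

This asymmetry is why KL divergence is not a true distance metric.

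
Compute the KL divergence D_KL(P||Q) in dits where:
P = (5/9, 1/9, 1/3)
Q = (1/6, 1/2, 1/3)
0.2179 dits

KL divergence: D_KL(P||Q) = Σ p(x) log(p(x)/q(x))

Computing term by term:
  x=0: 5/9 × log_10[(5/9)/(1/6)] = 5/9 × 0.5229 = 0.2905
  x=1: 1/9 × log_10[(1/9)/(1/2)] = 1/9 × -0.6532 = -0.0726
  x=2: 1/3 × log_10[(1/3)/(1/3)] = 1/3 × 0.0000 = 0.0000

D_KL(P||Q) = 0.2179 dits

Note: KL divergence is always non-negative and equals 0 iff P = Q.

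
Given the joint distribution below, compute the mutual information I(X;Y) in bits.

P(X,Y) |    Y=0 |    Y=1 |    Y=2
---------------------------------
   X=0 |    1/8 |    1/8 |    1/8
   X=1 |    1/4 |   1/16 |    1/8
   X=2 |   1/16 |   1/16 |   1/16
0.0514 bits

Mutual information: I(X;Y) = H(X) + H(Y) - H(X,Y)

Marginals:
P(X) = (3/8, 7/16, 3/16), H(X) = 1.5052 bits
P(Y) = (7/16, 1/4, 5/16), H(Y) = 1.5462 bits

Joint entropy: H(X,Y) = 3.0000 bits

I(X;Y) = 1.5052 + 1.5462 - 3.0000 = 0.0514 bits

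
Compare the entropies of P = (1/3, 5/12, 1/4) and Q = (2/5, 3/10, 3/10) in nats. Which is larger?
Q

Computing entropies in nats:
H(P) = 1.0776
H(Q) = 1.0889

Distribution Q has higher entropy.

Intuition: The distribution closer to uniform (more spread out) has higher entropy.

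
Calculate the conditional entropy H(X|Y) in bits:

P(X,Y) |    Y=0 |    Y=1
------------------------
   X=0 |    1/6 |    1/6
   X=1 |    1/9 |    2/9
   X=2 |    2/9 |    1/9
1.5305 bits

Using the chain rule: H(X|Y) = H(X,Y) - H(Y)

First, compute H(X,Y) = 2.5305 bits

Marginal P(Y) = (1/2, 1/2)
H(Y) = 1.0000 bits

H(X|Y) = H(X,Y) - H(Y) = 2.5305 - 1.0000 = 1.5305 bits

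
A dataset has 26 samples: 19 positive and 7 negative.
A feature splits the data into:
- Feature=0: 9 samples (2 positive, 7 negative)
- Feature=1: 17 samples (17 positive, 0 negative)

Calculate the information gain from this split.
0.5758 bits

Information Gain = H(Y) - H(Y|Feature)

Before split:
P(positive) = 19/26 = 0.7308
H(Y) = 0.8404 bits

After split:
Feature=0: H = 0.7642 bits (weight = 9/26)
Feature=1: H = 0.0000 bits (weight = 17/26)
H(Y|Feature) = (9/26)×0.7642 + (17/26)×0.0000 = 0.2645 bits

Information Gain = 0.8404 - 0.2645 = 0.5758 bits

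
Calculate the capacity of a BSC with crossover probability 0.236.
0.2117 bits

For a binary symmetric channel (BSC) with error probability p:
Capacity C = 1 - H(p) bits per symbol

where H(p) = -p log₂(p) - (1-p) log₂(1-p) is the binary entropy function.

H(0.236) = 0.7883 bits
C = 1 - 0.7883 = 0.2117 bits per symbol

This means we can reliably transmit up to 0.2117 bits of information per channel use.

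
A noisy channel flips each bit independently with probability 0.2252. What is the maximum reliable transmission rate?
0.2305 bits

For a binary symmetric channel (BSC) with error probability p:
Capacity C = 1 - H(p) bits per symbol

where H(p) = -p log₂(p) - (1-p) log₂(1-p) is the binary entropy function.

H(0.2252) = 0.7695 bits
C = 1 - 0.7695 = 0.2305 bits per symbol

This means we can reliably transmit up to 0.2305 bits of information per channel use.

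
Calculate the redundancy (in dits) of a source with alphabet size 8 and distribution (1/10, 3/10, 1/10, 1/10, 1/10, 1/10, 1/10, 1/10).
0.0462 dits

Redundancy measures how far a source is from maximum entropy:
R = H_max - H(X)

Maximum entropy for 8 symbols: H_max = log_10(8) = 0.9031 dits
Actual entropy: H(X) = 0.8569 dits
Redundancy: R = 0.9031 - 0.8569 = 0.0462 dits

This redundancy represents potential for compression: the source could be compressed by 0.0462 dits per symbol.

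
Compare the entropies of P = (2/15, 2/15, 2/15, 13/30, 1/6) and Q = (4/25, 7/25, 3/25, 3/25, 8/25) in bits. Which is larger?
Q

Computing entropies in bits:
H(P) = 2.1164
H(Q) = 2.1974

Distribution Q has higher entropy.

Intuition: The distribution closer to uniform (more spread out) has higher entropy.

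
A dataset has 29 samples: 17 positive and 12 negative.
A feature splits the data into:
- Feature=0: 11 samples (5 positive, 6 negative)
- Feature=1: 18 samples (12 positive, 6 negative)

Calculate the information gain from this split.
0.0314 bits

Information Gain = H(Y) - H(Y|Feature)

Before split:
P(positive) = 17/29 = 0.5862
H(Y) = 0.9784 bits

After split:
Feature=0: H = 0.9940 bits (weight = 11/29)
Feature=1: H = 0.9183 bits (weight = 18/29)
H(Y|Feature) = (11/29)×0.9940 + (18/29)×0.9183 = 0.9470 bits

Information Gain = 0.9784 - 0.9470 = 0.0314 bits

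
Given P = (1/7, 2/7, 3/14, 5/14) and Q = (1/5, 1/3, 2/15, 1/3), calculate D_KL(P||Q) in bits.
0.0493 bits

KL divergence: D_KL(P||Q) = Σ p(x) log(p(x)/q(x))

Computing term by term:
  x=0: 1/7 × log_2[(1/7)/(1/5)] = 1/7 × -0.4854 = -0.0693
  x=1: 2/7 × log_2[(2/7)/(1/3)] = 2/7 × -0.2224 = -0.0635
  x=2: 3/14 × log_2[(3/14)/(2/15)] = 3/14 × 0.6845 = 0.1467
  x=3: 5/14 × log_2[(5/14)/(1/3)] = 5/14 × 0.0995 = 0.0355

D_KL(P||Q) = 0.0493 bits

Note: KL divergence is always non-negative and equals 0 iff P = Q.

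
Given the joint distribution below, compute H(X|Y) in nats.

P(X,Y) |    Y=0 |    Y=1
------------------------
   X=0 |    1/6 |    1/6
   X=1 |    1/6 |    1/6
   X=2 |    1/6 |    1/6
1.0986 nats

Using the chain rule: H(X|Y) = H(X,Y) - H(Y)

First, compute H(X,Y) = 1.7918 nats

Marginal P(Y) = (1/2, 1/2)
H(Y) = 0.6931 nats

H(X|Y) = H(X,Y) - H(Y) = 1.7918 - 0.6931 = 1.0986 nats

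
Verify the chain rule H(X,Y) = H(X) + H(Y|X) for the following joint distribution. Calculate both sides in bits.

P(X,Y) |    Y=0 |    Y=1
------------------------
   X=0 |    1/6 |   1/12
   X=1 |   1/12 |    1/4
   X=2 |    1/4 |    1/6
H(X,Y) = 2.4591, H(X) = 1.5546, H(Y|X) = 0.9046 (all in bits)

Chain rule: H(X,Y) = H(X) + H(Y|X)

Left side — joint entropy directly:
H(X,Y) = -Σ p(x,y) log p(x,y) = 2.4591 bits

Right side — compute H(Y|X) from the conditional distributions:
P(X) = (1/4, 1/3, 5/12), so H(X) = 1.5546 bits
H(Y|X) = Σ_x P(X=x) · H(Y|X=x):
  P(Y|X=0) = (2/3, 1/3), H(Y|X=0) = 0.9183, weight P(X=0) = 1/4
  P(Y|X=1) = (1/4, 3/4), H(Y|X=1) = 0.8113, weight P(X=1) = 1/3
  P(Y|X=2) = (3/5, 2/5), H(Y|X=2) = 0.9710, weight P(X=2) = 5/12
H(Y|X) = 0.9046 bits

H(X) + H(Y|X) = 1.5546 + 0.9046 = 2.4591 bits

Both sides equal 2.4591 bits. ✓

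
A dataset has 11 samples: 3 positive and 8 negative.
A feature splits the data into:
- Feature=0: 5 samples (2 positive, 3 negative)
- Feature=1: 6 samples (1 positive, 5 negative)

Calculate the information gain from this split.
0.0495 bits

Information Gain = H(Y) - H(Y|Feature)

Before split:
P(positive) = 3/11 = 0.2727
H(Y) = 0.8454 bits

After split:
Feature=0: H = 0.9710 bits (weight = 5/11)
Feature=1: H = 0.6500 bits (weight = 6/11)
H(Y|Feature) = (5/11)×0.9710 + (6/11)×0.6500 = 0.7959 bits

Information Gain = 0.8454 - 0.7959 = 0.0495 bits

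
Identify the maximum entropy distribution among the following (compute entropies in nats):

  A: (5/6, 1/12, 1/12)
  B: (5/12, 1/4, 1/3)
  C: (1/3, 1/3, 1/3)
C

For a discrete distribution over n outcomes, entropy is maximized by the uniform distribution.

Computing entropies:
H(A) = 0.5661 nats
H(B) = 1.0776 nats
H(C) = 1.0986 nats

The uniform distribution (where all probabilities equal 1/3) achieves the maximum entropy of log_e(3) = 1.0986 nats.

Distribution C has the highest entropy.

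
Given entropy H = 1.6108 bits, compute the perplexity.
3.0542

Perplexity is 2^H (or exp(H) for natural log).

H = 1.6108 bits
Perplexity = 2^1.6108 = 3.0542

Interpretation: The model's uncertainty is equivalent to choosing uniformly among 3.1 options.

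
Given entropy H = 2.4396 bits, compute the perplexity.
5.4249

Perplexity is 2^H (or exp(H) for natural log).

H = 2.4396 bits
Perplexity = 2^2.4396 = 5.4249

Interpretation: The model's uncertainty is equivalent to choosing uniformly among 5.4 options.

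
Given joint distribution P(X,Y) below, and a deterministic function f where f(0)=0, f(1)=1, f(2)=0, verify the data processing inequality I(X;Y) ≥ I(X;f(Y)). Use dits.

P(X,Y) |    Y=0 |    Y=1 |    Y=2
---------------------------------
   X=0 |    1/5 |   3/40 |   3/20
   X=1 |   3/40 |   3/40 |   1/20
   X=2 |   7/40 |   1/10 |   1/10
I(X;Y) = 0.0069, I(X;f(Y)) = 0.0063, inequality holds: 0.0069 ≥ 0.0063

Data Processing Inequality: For any Markov chain X → Y → Z, we have I(X;Y) ≥ I(X;Z).

Here Z = f(Y) is a deterministic function of Y, forming X → Y → Z.

Original I(X;Y) = 0.0069 dits

After applying f:
P(X,Z) where Z=f(Y):
- P(X,Z=0) = P(X,Y=0) + P(X,Y=2)
- P(X,Z=1) = P(X,Y=1)

I(X;Z) = I(X;f(Y)) = 0.0063 dits

Verification: 0.0069 ≥ 0.0063 ✓

Information cannot be created by processing; the function f can only lose information about X.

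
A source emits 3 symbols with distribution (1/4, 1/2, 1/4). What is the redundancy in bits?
0.0850 bits

Redundancy measures how far a source is from maximum entropy:
R = H_max - H(X)

Maximum entropy for 3 symbols: H_max = log_2(3) = 1.5850 bits
Actual entropy: H(X) = 1.5000 bits
Redundancy: R = 1.5850 - 1.5000 = 0.0850 bits

This redundancy represents potential for compression: the source could be compressed by 0.0850 bits per symbol.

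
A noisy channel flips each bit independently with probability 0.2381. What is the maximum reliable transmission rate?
0.2081 bits

For a binary symmetric channel (BSC) with error probability p:
Capacity C = 1 - H(p) bits per symbol

where H(p) = -p log₂(p) - (1-p) log₂(1-p) is the binary entropy function.

H(0.2381) = 0.7919 bits
C = 1 - 0.7919 = 0.2081 bits per symbol

This means we can reliably transmit up to 0.2081 bits of information per channel use.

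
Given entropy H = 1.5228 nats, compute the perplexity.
4.5850

Perplexity is e^H (or exp(H) for natural log).

H = 1.5228 nats
Perplexity = e^1.5228 = 4.5850

Interpretation: The model's uncertainty is equivalent to choosing uniformly among 4.6 options.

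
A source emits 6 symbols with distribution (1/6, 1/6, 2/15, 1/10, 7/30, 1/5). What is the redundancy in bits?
0.0493 bits

Redundancy measures how far a source is from maximum entropy:
R = H_max - H(X)

Maximum entropy for 6 symbols: H_max = log_2(6) = 2.5850 bits
Actual entropy: H(X) = 2.5357 bits
Redundancy: R = 2.5850 - 2.5357 = 0.0493 bits

This redundancy represents potential for compression: the source could be compressed by 0.0493 bits per symbol.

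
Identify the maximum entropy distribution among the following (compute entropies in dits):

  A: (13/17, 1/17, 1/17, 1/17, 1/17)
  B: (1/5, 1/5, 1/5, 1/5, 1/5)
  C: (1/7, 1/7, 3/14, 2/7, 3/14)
B

For a discrete distribution over n outcomes, entropy is maximized by the uniform distribution.

Computing entropies:
H(A) = 0.3786 dits
H(B) = 0.6990 dits
H(C) = 0.6836 dits

The uniform distribution (where all probabilities equal 1/5) achieves the maximum entropy of log_10(5) = 0.6990 dits.

Distribution B has the highest entropy.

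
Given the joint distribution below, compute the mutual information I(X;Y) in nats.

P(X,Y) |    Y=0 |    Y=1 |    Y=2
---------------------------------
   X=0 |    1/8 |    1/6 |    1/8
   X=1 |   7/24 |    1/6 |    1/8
0.0203 nats

Mutual information: I(X;Y) = H(X) + H(Y) - H(X,Y)

Marginals:
P(X) = (5/12, 7/12), H(X) = 0.6792 nats
P(Y) = (5/12, 1/3, 1/4), H(Y) = 1.0776 nats

Joint entropy: H(X,Y) = 1.7364 nats

I(X;Y) = 0.6792 + 1.0776 - 1.7364 = 0.0203 nats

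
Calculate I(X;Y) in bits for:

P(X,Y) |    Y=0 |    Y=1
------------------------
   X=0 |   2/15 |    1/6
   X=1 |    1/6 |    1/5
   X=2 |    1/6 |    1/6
0.0017 bits

Mutual information: I(X;Y) = H(X) + H(Y) - H(X,Y)

Marginals:
P(X) = (3/10, 11/30, 1/3), H(X) = 1.5801 bits
P(Y) = (7/15, 8/15), H(Y) = 0.9968 bits

Joint entropy: H(X,Y) = 2.5753 bits

I(X;Y) = 1.5801 + 0.9968 - 2.5753 = 0.0017 bits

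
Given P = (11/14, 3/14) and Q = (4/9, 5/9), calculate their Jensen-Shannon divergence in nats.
0.0632 nats

Jensen-Shannon divergence is:
JSD(P||Q) = 0.5 × D_KL(P||M) + 0.5 × D_KL(Q||M)
where M = 0.5 × (P + Q) is the mixture distribution.

M = 0.5 × (11/14, 3/14) + 0.5 × (4/9, 5/9) = (0.615079, 0.384921)

D_KL(P||M) = 0.0669 nats
D_KL(Q||M) = 0.0594 nats

JSD(P||Q) = 0.5 × 0.0669 + 0.5 × 0.0594 = 0.0632 nats

Unlike KL divergence, JSD is symmetric and bounded: 0 ≤ JSD ≤ log(2).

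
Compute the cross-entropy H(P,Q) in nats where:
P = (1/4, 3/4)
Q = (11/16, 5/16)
0.9660 nats

Cross-entropy: H(P,Q) = -Σ p(x) log q(x)

Alternatively: H(P,Q) = H(P) + D_KL(P||Q)
H(P) = 0.5623 nats
D_KL(P||Q) = 0.4037 nats

H(P,Q) = 0.5623 + 0.4037 = 0.9660 nats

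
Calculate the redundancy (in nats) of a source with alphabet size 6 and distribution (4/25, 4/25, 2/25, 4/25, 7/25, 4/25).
0.0604 nats

Redundancy measures how far a source is from maximum entropy:
R = H_max - H(X)

Maximum entropy for 6 symbols: H_max = log_e(6) = 1.7918 nats
Actual entropy: H(X) = 1.7313 nats
Redundancy: R = 1.7918 - 1.7313 = 0.0604 nats

This redundancy represents potential for compression: the source could be compressed by 0.0604 nats per symbol.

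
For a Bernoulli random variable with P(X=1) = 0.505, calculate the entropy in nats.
0.6931 nats

The binary entropy function is:
H(p) = -p log(p) - (1-p) log(1-p)

H(0.505) = -0.505 × log_e(0.505) - 0.495 × log_e(0.495)
H(0.505) = 0.6931 nats

Note: Binary entropy is maximized at p=0.5 (H=1 bit) and minimized at p=0 or p=1 (H=0).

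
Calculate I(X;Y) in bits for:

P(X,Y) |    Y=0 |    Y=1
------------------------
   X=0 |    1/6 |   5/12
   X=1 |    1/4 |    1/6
0.0718 bits

Mutual information: I(X;Y) = H(X) + H(Y) - H(X,Y)

Marginals:
P(X) = (7/12, 5/12), H(X) = 0.9799 bits
P(Y) = (5/12, 7/12), H(Y) = 0.9799 bits

Joint entropy: H(X,Y) = 1.8879 bits

I(X;Y) = 0.9799 + 0.9799 - 1.8879 = 0.0718 bits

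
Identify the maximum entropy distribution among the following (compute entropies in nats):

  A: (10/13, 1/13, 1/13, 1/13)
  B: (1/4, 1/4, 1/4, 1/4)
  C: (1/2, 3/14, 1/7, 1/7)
B

For a discrete distribution over n outcomes, entropy is maximized by the uniform distribution.

Computing entropies:
H(A) = 0.7937 nats
H(B) = 1.3863 nats
H(C) = 1.2326 nats

The uniform distribution (where all probabilities equal 1/4) achieves the maximum entropy of log_e(4) = 1.3863 nats.

Distribution B has the highest entropy.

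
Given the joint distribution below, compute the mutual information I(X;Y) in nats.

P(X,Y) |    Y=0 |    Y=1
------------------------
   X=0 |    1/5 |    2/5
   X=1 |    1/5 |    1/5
0.0138 nats

Mutual information: I(X;Y) = H(X) + H(Y) - H(X,Y)

Marginals:
P(X) = (3/5, 2/5), H(X) = 0.6730 nats
P(Y) = (2/5, 3/5), H(Y) = 0.6730 nats

Joint entropy: H(X,Y) = 1.3322 nats

I(X;Y) = 0.6730 + 0.6730 - 1.3322 = 0.0138 nats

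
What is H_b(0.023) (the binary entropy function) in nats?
0.1095 nats

The binary entropy function is:
H(p) = -p log(p) - (1-p) log(1-p)

H(0.023) = -0.023 × log_e(0.023) - 0.977 × log_e(0.977)
H(0.023) = 0.1095 nats

Note: Binary entropy is maximized at p=0.5 (H=1 bit) and minimized at p=0 or p=1 (H=0).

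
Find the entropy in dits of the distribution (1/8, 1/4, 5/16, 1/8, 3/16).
0.6705 dits

Shannon entropy is H(X) = -Σ p(x) log p(x).

For P = (1/8, 1/4, 5/16, 1/8, 3/16):
H = -1/8 × log_10(1/8) -1/4 × log_10(1/4) -5/16 × log_10(5/16) -1/8 × log_10(1/8) -3/16 × log_10(3/16)
H = 0.6705 dits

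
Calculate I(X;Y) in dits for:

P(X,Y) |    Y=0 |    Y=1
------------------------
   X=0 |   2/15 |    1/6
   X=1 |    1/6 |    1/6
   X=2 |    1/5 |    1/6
0.0015 dits

Mutual information: I(X;Y) = H(X) + H(Y) - H(X,Y)

Marginals:
P(X) = (3/10, 1/3, 11/30), H(X) = 0.4757 dits
P(Y) = (1/2, 1/2), H(Y) = 0.3010 dits

Joint entropy: H(X,Y) = 0.7752 dits

I(X;Y) = 0.4757 + 0.3010 - 0.7752 = 0.0015 dits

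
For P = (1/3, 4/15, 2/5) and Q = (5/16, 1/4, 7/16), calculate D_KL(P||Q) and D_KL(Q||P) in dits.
D_KL(P||Q) = 0.0013, D_KL(Q||P) = 0.0013

KL divergence is not symmetric: D_KL(P||Q) ≠ D_KL(Q||P) in general.

D_KL(P||Q) = 0.0013 dits
D_KL(Q||P) = 0.0013 dits

In this case they happen to be equal (to 4 decimal places).

This asymmetry is why KL divergence is not a true distance metric.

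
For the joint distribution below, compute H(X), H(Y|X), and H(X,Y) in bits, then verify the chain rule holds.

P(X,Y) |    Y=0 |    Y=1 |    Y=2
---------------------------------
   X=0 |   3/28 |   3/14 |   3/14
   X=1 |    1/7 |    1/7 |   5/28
H(X,Y) = 2.5436, H(X) = 0.9963, H(Y|X) = 1.5473 (all in bits)

Chain rule: H(X,Y) = H(X) + H(Y|X)

Left side — joint entropy directly:
H(X,Y) = -Σ p(x,y) log p(x,y) = 2.5436 bits

Right side — compute H(Y|X) from the conditional distributions:
P(X) = (15/28, 13/28), so H(X) = 0.9963 bits
H(Y|X) = Σ_x P(X=x) · H(Y|X=x):
  P(Y|X=0) = (1/5, 2/5, 2/5), H(Y|X=0) = 1.5219, weight P(X=0) = 15/28
  P(Y|X=1) = (4/13, 4/13, 5/13), H(Y|X=1) = 1.5766, weight P(X=1) = 13/28
H(Y|X) = 1.5473 bits

H(X) + H(Y|X) = 0.9963 + 1.5473 = 2.5436 bits

Both sides equal 2.5436 bits. ✓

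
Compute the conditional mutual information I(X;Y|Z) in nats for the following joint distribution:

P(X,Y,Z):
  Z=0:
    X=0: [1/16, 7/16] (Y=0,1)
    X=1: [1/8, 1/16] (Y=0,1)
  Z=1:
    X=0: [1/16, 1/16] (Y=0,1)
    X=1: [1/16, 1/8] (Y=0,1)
0.0994 nats

Conditional mutual information: I(X;Y|Z) = H(X|Z) + H(Y|Z) - H(X,Y|Z)

H(Z) = 0.6211
H(X,Z) = 1.2342 → H(X|Z) = 0.6132
H(Y,Z) = 1.2342 → H(Y|Z) = 0.6132
H(X,Y,Z) = 1.7480 → H(X,Y|Z) = 1.1269

I(X;Y|Z) = 0.6132 + 0.6132 - 1.1269 = 0.0994 nats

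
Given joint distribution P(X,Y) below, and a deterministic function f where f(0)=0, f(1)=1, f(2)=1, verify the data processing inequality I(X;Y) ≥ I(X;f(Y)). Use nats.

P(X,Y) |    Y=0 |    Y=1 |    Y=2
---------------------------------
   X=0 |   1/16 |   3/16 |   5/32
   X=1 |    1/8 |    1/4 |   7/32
I(X;Y) = 0.0026, I(X;f(Y)) = 0.0026, inequality holds: 0.0026 ≥ 0.0026

Data Processing Inequality: For any Markov chain X → Y → Z, we have I(X;Y) ≥ I(X;Z).

Here Z = f(Y) is a deterministic function of Y, forming X → Y → Z.

Original I(X;Y) = 0.0026 nats

After applying f:
P(X,Z) where Z=f(Y):
- P(X,Z=0) = P(X,Y=0)
- P(X,Z=1) = P(X,Y=1) + P(X,Y=2)

I(X;Z) = I(X;f(Y)) = 0.0026 nats

Verification: 0.0026 ≥ 0.0026 ✓

Information cannot be created by processing; the function f can only lose information about X.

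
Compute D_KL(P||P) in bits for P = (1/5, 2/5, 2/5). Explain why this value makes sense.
0.0000 bits

KL divergence satisfies the Gibbs inequality: D_KL(P||Q) ≥ 0 for all distributions P, Q.

D_KL(P||Q) = Σ p(x) log(p(x)/q(x))
Each term is p(x) × log_2(p(x)/p(x)) = p(x) × log_2(1) = 0, so the sum is 0.
D_KL(P||Q) = 0.0000 bits

When P = Q, the KL divergence is exactly 0, as there is no 'divergence' between identical distributions.

This non-negativity is a fundamental property: relative entropy cannot be negative because it measures how different Q is from P.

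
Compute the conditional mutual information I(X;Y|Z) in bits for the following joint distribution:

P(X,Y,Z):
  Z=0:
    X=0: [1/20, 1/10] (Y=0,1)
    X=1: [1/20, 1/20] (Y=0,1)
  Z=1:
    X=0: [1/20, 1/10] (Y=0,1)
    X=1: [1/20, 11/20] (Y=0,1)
0.0438 bits

Conditional mutual information: I(X;Y|Z) = H(X|Z) + H(Y|Z) - H(X,Y|Z)

H(Z) = 0.8113
H(X,Z) = 1.5955 → H(X|Z) = 0.7842
H(Y,Z) = 1.4789 → H(Y|Z) = 0.6676
H(X,Y,Z) = 2.2192 → H(X,Y|Z) = 1.4080

I(X;Y|Z) = 0.7842 + 0.6676 - 1.4080 = 0.0438 bits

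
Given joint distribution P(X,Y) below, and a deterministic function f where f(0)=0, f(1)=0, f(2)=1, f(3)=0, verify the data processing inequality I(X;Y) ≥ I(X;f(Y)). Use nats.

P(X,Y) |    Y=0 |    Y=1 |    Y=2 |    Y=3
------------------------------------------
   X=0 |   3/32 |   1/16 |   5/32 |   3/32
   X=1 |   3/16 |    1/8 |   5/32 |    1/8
I(X;Y) = 0.0111, I(X;f(Y)) = 0.0082, inequality holds: 0.0111 ≥ 0.0082

Data Processing Inequality: For any Markov chain X → Y → Z, we have I(X;Y) ≥ I(X;Z).

Here Z = f(Y) is a deterministic function of Y, forming X → Y → Z.

Original I(X;Y) = 0.0111 nats

After applying f:
P(X,Z) where Z=f(Y):
- P(X,Z=0) = P(X,Y=0) + P(X,Y=1) + P(X,Y=3)
- P(X,Z=1) = P(X,Y=2)

I(X;Z) = I(X;f(Y)) = 0.0082 nats

Verification: 0.0111 ≥ 0.0082 ✓

Information cannot be created by processing; the function f can only lose information about X.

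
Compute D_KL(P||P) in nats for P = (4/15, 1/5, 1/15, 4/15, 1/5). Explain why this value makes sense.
0.0000 nats

KL divergence satisfies the Gibbs inequality: D_KL(P||Q) ≥ 0 for all distributions P, Q.

D_KL(P||Q) = Σ p(x) log(p(x)/q(x))
Each term is p(x) × log_e(p(x)/p(x)) = p(x) × log_e(1) = 0, so the sum is 0.
D_KL(P||Q) = 0.0000 nats

When P = Q, the KL divergence is exactly 0, as there is no 'divergence' between identical distributions.

This non-negativity is a fundamental property: relative entropy cannot be negative because it measures how different Q is from P.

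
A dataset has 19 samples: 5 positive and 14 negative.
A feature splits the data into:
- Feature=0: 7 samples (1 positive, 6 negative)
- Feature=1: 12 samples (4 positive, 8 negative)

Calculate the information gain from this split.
0.0335 bits

Information Gain = H(Y) - H(Y|Feature)

Before split:
P(positive) = 5/19 = 0.2632
H(Y) = 0.8315 bits

After split:
Feature=0: H = 0.5917 bits (weight = 7/19)
Feature=1: H = 0.9183 bits (weight = 12/19)
H(Y|Feature) = (7/19)×0.5917 + (12/19)×0.9183 = 0.7980 bits

Information Gain = 0.8315 - 0.7980 = 0.0335 bits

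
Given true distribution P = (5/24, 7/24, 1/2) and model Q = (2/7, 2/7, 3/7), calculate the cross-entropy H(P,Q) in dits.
0.4560 dits

Cross-entropy: H(P,Q) = -Σ p(x) log q(x)

Alternatively: H(P,Q) = H(P) + D_KL(P||Q)
H(P) = 0.4485 dits
D_KL(P||Q) = 0.0075 dits

H(P,Q) = 0.4485 + 0.0075 = 0.4560 dits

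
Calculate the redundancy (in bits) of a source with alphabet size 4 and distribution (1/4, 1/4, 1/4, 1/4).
0.0000 bits

Redundancy measures how far a source is from maximum entropy:
R = H_max - H(X)

Maximum entropy for 4 symbols: H_max = log_2(4) = 2.0000 bits
Actual entropy: H(X) = 2.0000 bits
Redundancy: R = 2.0000 - 2.0000 = 0.0000 bits

This redundancy represents potential for compression: the source could be compressed by 0.0000 bits per symbol.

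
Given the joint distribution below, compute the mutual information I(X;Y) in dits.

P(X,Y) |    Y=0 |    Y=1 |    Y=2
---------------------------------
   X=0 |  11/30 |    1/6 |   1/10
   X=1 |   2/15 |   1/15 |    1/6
0.0222 dits

Mutual information: I(X;Y) = H(X) + H(Y) - H(X,Y)

Marginals:
P(X) = (19/30, 11/30), H(X) = 0.2854 dits
P(Y) = (1/2, 7/30, 4/15), H(Y) = 0.4511 dits

Joint entropy: H(X,Y) = 0.7142 dits

I(X;Y) = 0.2854 + 0.4511 - 0.7142 = 0.0222 dits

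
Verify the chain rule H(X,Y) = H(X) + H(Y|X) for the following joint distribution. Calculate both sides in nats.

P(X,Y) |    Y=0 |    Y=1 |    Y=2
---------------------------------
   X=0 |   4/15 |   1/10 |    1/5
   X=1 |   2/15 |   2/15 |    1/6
H(X,Y) = 1.7405, H(X) = 0.6842, H(Y|X) = 1.0563 (all in nats)

Chain rule: H(X,Y) = H(X) + H(Y|X)

Left side — joint entropy directly:
H(X,Y) = -Σ p(x,y) log p(x,y) = 1.7405 nats

Right side — compute H(Y|X) from the conditional distributions:
P(X) = (17/30, 13/30), so H(X) = 0.6842 nats
H(Y|X) = Σ_x P(X=x) · H(Y|X=x):
  P(Y|X=0) = (8/17, 3/17, 6/17), H(Y|X=0) = 1.0284, weight P(X=0) = 17/30
  P(Y|X=1) = (4/13, 4/13, 5/13), H(Y|X=1) = 1.0928, weight P(X=1) = 13/30
H(Y|X) = 1.0563 nats

H(X) + H(Y|X) = 0.6842 + 1.0563 = 1.7405 nats

Both sides equal 1.7405 nats. ✓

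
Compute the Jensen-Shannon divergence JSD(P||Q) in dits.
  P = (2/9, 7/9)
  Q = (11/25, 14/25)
0.0118 dits

Jensen-Shannon divergence is:
JSD(P||Q) = 0.5 × D_KL(P||M) + 0.5 × D_KL(Q||M)
where M = 0.5 × (P + Q) is the mixture distribution.

M = 0.5 × (2/9, 7/9) + 0.5 × (11/25, 14/25) = (0.331111, 0.668889)

D_KL(P||M) = 0.0125 dits
D_KL(Q||M) = 0.0111 dits

JSD(P||Q) = 0.5 × 0.0125 + 0.5 × 0.0111 = 0.0118 dits

Unlike KL divergence, JSD is symmetric and bounded: 0 ≤ JSD ≤ log(2).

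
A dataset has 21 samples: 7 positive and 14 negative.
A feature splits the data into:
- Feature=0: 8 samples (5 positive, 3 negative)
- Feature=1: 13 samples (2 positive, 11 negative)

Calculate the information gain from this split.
0.1713 bits

Information Gain = H(Y) - H(Y|Feature)

Before split:
P(positive) = 7/21 = 0.3333
H(Y) = 0.9183 bits

After split:
Feature=0: H = 0.9544 bits (weight = 8/21)
Feature=1: H = 0.6194 bits (weight = 13/21)
H(Y|Feature) = (8/21)×0.9544 + (13/21)×0.6194 = 0.7470 bits

Information Gain = 0.9183 - 0.7470 = 0.1713 bits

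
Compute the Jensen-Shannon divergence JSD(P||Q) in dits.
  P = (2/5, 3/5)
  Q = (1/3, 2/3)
0.0010 dits

Jensen-Shannon divergence is:
JSD(P||Q) = 0.5 × D_KL(P||M) + 0.5 × D_KL(Q||M)
where M = 0.5 × (P + Q) is the mixture distribution.

M = 0.5 × (2/5, 3/5) + 0.5 × (1/3, 2/3) = (11/30, 19/30)

D_KL(P||M) = 0.0010 dits
D_KL(Q||M) = 0.0011 dits

JSD(P||Q) = 0.5 × 0.0010 + 0.5 × 0.0011 = 0.0010 dits

Unlike KL divergence, JSD is symmetric and bounded: 0 ≤ JSD ≤ log(2).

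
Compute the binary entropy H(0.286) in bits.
0.8635 bits

The binary entropy function is:
H(p) = -p log(p) - (1-p) log(1-p)

H(0.286) = -0.286 × log_2(0.286) - 0.714 × log_2(0.714)
H(0.286) = 0.8635 bits

Note: Binary entropy is maximized at p=0.5 (H=1 bit) and minimized at p=0 or p=1 (H=0).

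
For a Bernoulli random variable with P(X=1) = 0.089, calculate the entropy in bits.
0.4331 bits

The binary entropy function is:
H(p) = -p log(p) - (1-p) log(1-p)

H(0.089) = -0.089 × log_2(0.089) - 0.911 × log_2(0.911)
H(0.089) = 0.4331 bits

Note: Binary entropy is maximized at p=0.5 (H=1 bit) and minimized at p=0 or p=1 (H=0).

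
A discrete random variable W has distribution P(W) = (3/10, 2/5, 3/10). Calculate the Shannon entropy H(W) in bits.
1.5710 bits

Shannon entropy is H(X) = -Σ p(x) log p(x).

For P = (3/10, 2/5, 3/10):
H = -3/10 × log_2(3/10) -2/5 × log_2(2/5) -3/10 × log_2(3/10)
H = 1.5710 bits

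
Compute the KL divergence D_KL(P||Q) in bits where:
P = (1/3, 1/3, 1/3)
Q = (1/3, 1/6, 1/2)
0.1383 bits

KL divergence: D_KL(P||Q) = Σ p(x) log(p(x)/q(x))

Computing term by term:
  x=0: 1/3 × log_2[(1/3)/(1/3)] = 1/3 × 0.0000 = 0.0000
  x=1: 1/3 × log_2[(1/3)/(1/6)] = 1/3 × 1.0000 = 0.3333
  x=2: 1/3 × log_2[(1/3)/(1/2)] = 1/3 × -0.5850 = -0.1950

D_KL(P||Q) = 0.1383 bits

Note: KL divergence is always non-negative and equals 0 iff P = Q.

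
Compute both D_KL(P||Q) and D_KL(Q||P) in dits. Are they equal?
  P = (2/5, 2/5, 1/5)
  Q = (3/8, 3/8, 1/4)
D_KL(P||Q) = 0.0030, D_KL(Q||P) = 0.0032

KL divergence is not symmetric: D_KL(P||Q) ≠ D_KL(Q||P) in general.

D_KL(P||Q) = 0.0030 dits
D_KL(Q||P) = 0.0032 dits

No, they are not equal!

This asymmetry is why KL divergence is not a true distance metric.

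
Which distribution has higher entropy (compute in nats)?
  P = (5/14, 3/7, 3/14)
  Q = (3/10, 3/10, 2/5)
Q

Computing entropies in nats:
H(P) = 1.0609
H(Q) = 1.0889

Distribution Q has higher entropy.

Intuition: The distribution closer to uniform (more spread out) has higher entropy.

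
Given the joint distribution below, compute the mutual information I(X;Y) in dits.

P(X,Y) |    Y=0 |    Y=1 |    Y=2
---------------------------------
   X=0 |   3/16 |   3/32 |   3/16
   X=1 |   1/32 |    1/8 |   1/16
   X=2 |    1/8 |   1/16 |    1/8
0.0254 dits

Mutual information: I(X;Y) = H(X) + H(Y) - H(X,Y)

Marginals:
P(X) = (15/32, 7/32, 5/16), H(X) = 0.4565 dits
P(Y) = (11/32, 9/32, 3/8), H(Y) = 0.4741 dits

Joint entropy: H(X,Y) = 0.9052 dits

I(X;Y) = 0.4565 + 0.4741 - 0.9052 = 0.0254 dits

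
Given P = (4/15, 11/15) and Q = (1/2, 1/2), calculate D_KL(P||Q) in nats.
0.1132 nats

KL divergence: D_KL(P||Q) = Σ p(x) log(p(x)/q(x))

Computing term by term:
  x=0: 4/15 × log_e[(4/15)/(1/2)] = 4/15 × -0.6286 = -0.1676
  x=1: 11/15 × log_e[(11/15)/(1/2)] = 11/15 × 0.3830 = 0.2809

D_KL(P||Q) = 0.1132 nats

Note: KL divergence is always non-negative and equals 0 iff P = Q.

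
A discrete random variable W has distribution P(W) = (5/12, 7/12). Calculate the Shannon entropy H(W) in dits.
0.2950 dits

Shannon entropy is H(X) = -Σ p(x) log p(x).

For P = (5/12, 7/12):
H = -5/12 × log_10(5/12) -7/12 × log_10(7/12)
H = 0.2950 dits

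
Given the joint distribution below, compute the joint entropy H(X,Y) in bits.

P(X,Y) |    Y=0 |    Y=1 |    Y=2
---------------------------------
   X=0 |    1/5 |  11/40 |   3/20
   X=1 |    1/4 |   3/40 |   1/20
2.3835 bits

Joint entropy is H(X,Y) = -Σ_{x,y} p(x,y) log p(x,y).

Summing over all non-zero entries:
H(X,Y) = -[1/5·log_2(1/5) + 11/40·log_2(11/40) + 3/20·log_2(3/20) + 1/4·log_2(1/4) + 3/40·log_2(3/40) + 1/20·log_2(1/20)]
H(X,Y) = 2.3835 bits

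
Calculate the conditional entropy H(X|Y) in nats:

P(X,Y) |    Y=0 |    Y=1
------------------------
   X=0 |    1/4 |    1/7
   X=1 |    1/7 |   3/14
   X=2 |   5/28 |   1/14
1.0459 nats

Using the chain rule: H(X|Y) = H(X,Y) - H(Y)

First, compute H(X,Y) = 1.7288 nats

Marginal P(Y) = (4/7, 3/7)
H(Y) = 0.6829 nats

H(X|Y) = H(X,Y) - H(Y) = 1.7288 - 0.6829 = 1.0459 nats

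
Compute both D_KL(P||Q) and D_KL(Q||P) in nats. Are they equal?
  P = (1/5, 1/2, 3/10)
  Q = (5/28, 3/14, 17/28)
D_KL(P||Q) = 0.2348, D_KL(Q||P) = 0.2262

KL divergence is not symmetric: D_KL(P||Q) ≠ D_KL(Q||P) in general.

D_KL(P||Q) = 0.2348 nats
D_KL(Q||P) = 0.2262 nats

No, they are not equal!

This asymmetry is why KL divergence is not a true distance metric.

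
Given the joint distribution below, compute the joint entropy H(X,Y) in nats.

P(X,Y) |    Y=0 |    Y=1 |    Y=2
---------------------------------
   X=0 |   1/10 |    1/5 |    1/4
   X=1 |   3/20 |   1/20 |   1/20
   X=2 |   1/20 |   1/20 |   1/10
2.0127 nats

Joint entropy is H(X,Y) = -Σ_{x,y} p(x,y) log p(x,y).

Summing over all non-zero entries:
H(X,Y) = -[1/10·log_e(1/10) + 1/5·log_e(1/5) + 1/4·log_e(1/4) + 3/20·log_e(3/20) + 1/20·log_e(1/20) + 1/20·log_e(1/20) + 1/20·log_e(1/20) + 1/20·log_e(1/20) + 1/10·log_e(1/10)]
H(X,Y) = 2.0127 nats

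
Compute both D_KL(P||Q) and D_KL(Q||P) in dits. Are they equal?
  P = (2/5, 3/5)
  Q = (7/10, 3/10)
D_KL(P||Q) = 0.0834, D_KL(Q||P) = 0.0798

KL divergence is not symmetric: D_KL(P||Q) ≠ D_KL(Q||P) in general.

D_KL(P||Q) = 0.0834 dits
D_KL(Q||P) = 0.0798 dits

No, they are not equal!

This asymmetry is why KL divergence is not a true distance metric.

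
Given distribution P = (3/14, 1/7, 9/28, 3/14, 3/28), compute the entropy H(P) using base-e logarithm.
1.5423 nats

Shannon entropy is H(X) = -Σ p(x) log p(x).

For P = (3/14, 1/7, 9/28, 3/14, 3/28):
H = -3/14 × log_e(3/14) -1/7 × log_e(1/7) -9/28 × log_e(9/28) -3/14 × log_e(3/14) -3/28 × log_e(3/28)
H = 1.5423 nats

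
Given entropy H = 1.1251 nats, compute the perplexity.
3.0805

Perplexity is e^H (or exp(H) for natural log).

H = 1.1251 nats
Perplexity = e^1.1251 = 3.0805

Interpretation: The model's uncertainty is equivalent to choosing uniformly among 3.1 options.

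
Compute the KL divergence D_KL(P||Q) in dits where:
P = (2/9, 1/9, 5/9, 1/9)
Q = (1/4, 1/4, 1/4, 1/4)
0.1030 dits

KL divergence: D_KL(P||Q) = Σ p(x) log(p(x)/q(x))

Computing term by term:
  x=0: 2/9 × log_10[(2/9)/(1/4)] = 2/9 × -0.0512 = -0.0114
  x=1: 1/9 × log_10[(1/9)/(1/4)] = 1/9 × -0.3522 = -0.0391
  x=2: 5/9 × log_10[(5/9)/(1/4)] = 5/9 × 0.3468 = 0.1927
  x=3: 1/9 × log_10[(1/9)/(1/4)] = 1/9 × -0.3522 = -0.0391

D_KL(P||Q) = 0.1030 dits

Note: KL divergence is always non-negative and equals 0 iff P = Q.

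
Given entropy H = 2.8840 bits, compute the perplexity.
7.3819

Perplexity is 2^H (or exp(H) for natural log).

H = 2.8840 bits
Perplexity = 2^2.8840 = 7.3819

Interpretation: The model's uncertainty is equivalent to choosing uniformly among 7.4 options.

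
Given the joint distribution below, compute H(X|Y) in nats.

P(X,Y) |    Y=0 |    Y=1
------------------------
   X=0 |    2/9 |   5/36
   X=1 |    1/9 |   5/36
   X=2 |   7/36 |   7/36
1.0720 nats

Using the chain rule: H(X|Y) = H(X,Y) - H(Y)

First, compute H(X,Y) = 1.7636 nats

Marginal P(Y) = (19/36, 17/36)
H(Y) = 0.6916 nats

H(X|Y) = H(X,Y) - H(Y) = 1.7636 - 0.6916 = 1.0720 nats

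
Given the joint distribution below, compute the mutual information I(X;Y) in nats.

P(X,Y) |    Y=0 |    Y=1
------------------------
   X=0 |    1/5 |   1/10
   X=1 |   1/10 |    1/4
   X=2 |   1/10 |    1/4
0.0633 nats

Mutual information: I(X;Y) = H(X) + H(Y) - H(X,Y)

Marginals:
P(X) = (3/10, 7/20, 7/20), H(X) = 1.0961 nats
P(Y) = (2/5, 3/5), H(Y) = 0.6730 nats

Joint entropy: H(X,Y) = 1.7058 nats

I(X;Y) = 1.0961 + 0.6730 - 1.7058 = 0.0633 nats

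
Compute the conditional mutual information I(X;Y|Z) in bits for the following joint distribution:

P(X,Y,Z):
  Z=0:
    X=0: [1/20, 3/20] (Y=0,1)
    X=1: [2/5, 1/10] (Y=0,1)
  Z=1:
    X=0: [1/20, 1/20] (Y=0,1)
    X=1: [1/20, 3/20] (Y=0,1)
0.1482 bits

Conditional mutual information: I(X;Y|Z) = H(X|Z) + H(Y|Z) - H(X,Y|Z)

H(Z) = 0.8813
H(X,Z) = 1.7610 → H(X|Z) = 0.8797
H(Y,Z) = 1.8150 → H(Y|Z) = 0.9337
H(X,Y,Z) = 2.5464 → H(X,Y|Z) = 1.6651

I(X;Y|Z) = 0.8797 + 0.9337 - 1.6651 = 0.1482 bits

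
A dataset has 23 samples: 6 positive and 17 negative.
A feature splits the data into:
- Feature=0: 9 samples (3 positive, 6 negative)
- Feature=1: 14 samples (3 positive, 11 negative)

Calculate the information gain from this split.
0.0124 bits

Information Gain = H(Y) - H(Y|Feature)

Before split:
P(positive) = 6/23 = 0.2609
H(Y) = 0.8281 bits

After split:
Feature=0: H = 0.9183 bits (weight = 9/23)
Feature=1: H = 0.7496 bits (weight = 14/23)
H(Y|Feature) = (9/23)×0.9183 + (14/23)×0.7496 = 0.8156 bits

Information Gain = 0.8281 - 0.8156 = 0.0124 bits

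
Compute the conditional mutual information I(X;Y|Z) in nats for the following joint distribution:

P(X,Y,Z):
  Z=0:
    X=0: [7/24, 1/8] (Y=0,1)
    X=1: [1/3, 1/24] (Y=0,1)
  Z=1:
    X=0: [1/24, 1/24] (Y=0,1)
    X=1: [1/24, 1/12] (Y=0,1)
0.0250 nats

Conditional mutual information: I(X;Y|Z) = H(X|Z) + H(Y|Z) - H(X,Y|Z)

H(Z) = 0.5117
H(X,Z) = 1.1996 → H(X|Z) = 0.6879
H(Y,Z) = 1.0594 → H(Y|Z) = 0.5476
H(X,Y,Z) = 1.7223 → H(X,Y|Z) = 1.2105

I(X;Y|Z) = 0.6879 + 0.5476 - 1.2105 = 0.0250 nats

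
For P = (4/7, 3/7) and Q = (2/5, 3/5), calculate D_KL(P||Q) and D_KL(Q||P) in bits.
D_KL(P||Q) = 0.0860, D_KL(Q||P) = 0.0854

KL divergence is not symmetric: D_KL(P||Q) ≠ D_KL(Q||P) in general.

D_KL(P||Q) = 0.0860 bits
D_KL(Q||P) = 0.0854 bits

No, they are not equal!

This asymmetry is why KL divergence is not a true distance metric.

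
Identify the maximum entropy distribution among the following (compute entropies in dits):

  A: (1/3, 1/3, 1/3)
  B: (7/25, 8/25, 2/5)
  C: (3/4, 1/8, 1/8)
A

For a discrete distribution over n outcomes, entropy is maximized by the uniform distribution.

Computing entropies:
H(A) = 0.4771 dits
H(B) = 0.4723 dits
H(C) = 0.3195 dits

The uniform distribution (where all probabilities equal 1/3) achieves the maximum entropy of log_10(3) = 0.4771 dits.

Distribution A has the highest entropy.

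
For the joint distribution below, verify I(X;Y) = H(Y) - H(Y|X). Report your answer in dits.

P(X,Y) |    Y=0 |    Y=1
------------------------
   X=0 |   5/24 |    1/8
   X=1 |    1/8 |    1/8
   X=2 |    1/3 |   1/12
I(X;Y) = 0.0149 dits

Mutual information has multiple equivalent forms:
- I(X;Y) = H(X) - H(X|Y)
- I(X;Y) = H(Y) - H(Y|X)
- I(X;Y) = H(X) + H(Y) - H(X,Y)

Computing all quantities:
H(X) = 0.4680, H(Y) = 0.2764, H(X,Y) = 0.7296
H(X|Y) = 0.4531, H(Y|X) = 0.2616

Verification:
H(X) - H(X|Y) = 0.4680 - 0.4531 = 0.0149
H(Y) - H(Y|X) = 0.2764 - 0.2616 = 0.0149
H(X) + H(Y) - H(X,Y) = 0.4680 + 0.2764 - 0.7296 = 0.0149

All forms give I(X;Y) = 0.0149 dits. ✓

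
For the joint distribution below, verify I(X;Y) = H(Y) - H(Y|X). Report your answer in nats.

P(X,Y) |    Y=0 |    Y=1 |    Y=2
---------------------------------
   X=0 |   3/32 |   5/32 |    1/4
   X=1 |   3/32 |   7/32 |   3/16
I(X;Y) = 0.0097 nats

Mutual information has multiple equivalent forms:
- I(X;Y) = H(X) - H(X|Y)
- I(X;Y) = H(Y) - H(Y|X)
- I(X;Y) = H(X) + H(Y) - H(X,Y)

Computing all quantities:
H(X) = 0.6931, H(Y) = 1.0434, H(X,Y) = 1.7268
H(X|Y) = 0.6834, H(Y|X) = 1.0336

Verification:
H(X) - H(X|Y) = 0.6931 - 0.6834 = 0.0097
H(Y) - H(Y|X) = 1.0434 - 1.0336 = 0.0097
H(X) + H(Y) - H(X,Y) = 0.6931 + 1.0434 - 1.7268 = 0.0097

All forms give I(X;Y) = 0.0097 nats. ✓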